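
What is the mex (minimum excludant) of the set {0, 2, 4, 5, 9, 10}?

1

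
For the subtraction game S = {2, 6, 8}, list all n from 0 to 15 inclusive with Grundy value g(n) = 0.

0, 1, 4, 5, 14, 15

Compute g(0), g(1), … for moves {2, 6, 8}:
k:     0  1  2  3  4  5  6  7  8  9 10 11 12 13 14 15
g(k):  0  0  1  1  0  0  1  1  2  2  3  3  2  2  0  0
The P-positions (g = 0) in 0..15 are 0, 1, 4, 5, 14, 15.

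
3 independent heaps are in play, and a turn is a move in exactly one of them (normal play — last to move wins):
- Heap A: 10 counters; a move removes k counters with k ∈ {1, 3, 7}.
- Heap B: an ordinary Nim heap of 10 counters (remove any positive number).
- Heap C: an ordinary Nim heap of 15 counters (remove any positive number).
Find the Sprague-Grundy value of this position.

5

For heap A, compute g(0), g(1), … with moves {1, 3, 7}:
k:     0  1  2  3  4  5  6  7  8  9 10
g(k):  0  1  0  1  0  1  0  1  0  1  0
So g(10) = 0.
Heap B is a plain Nim heap of size 10, so its Grundy value is 10.
Heap C is a plain Nim heap of size 15, so its Grundy value is 15.
The value of a disjunctive sum is the nim-sum of the parts.
Combined value = 0 ⊕ 10 ⊕ 15 = 5.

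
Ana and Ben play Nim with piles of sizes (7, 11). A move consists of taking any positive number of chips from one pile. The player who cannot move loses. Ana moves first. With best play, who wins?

Bitwise XOR of the heap sizes:
  0111  (7)
  1011  (11)
  ----
  1100  (12)
The nim-sum is 12 ≠ 0, so this is an N-position: the player to move can win; Ana has a winning move.

Ana wins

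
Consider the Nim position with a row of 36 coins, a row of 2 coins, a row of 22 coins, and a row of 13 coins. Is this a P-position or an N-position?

Write each in binary and XOR column by column:
  100100  (36)
  000010  (2)
  010110  (22)
  001101  (13)
  ------
  111101  (61)
The nim-sum is 61 ≠ 0, so this is an N-position: the player to move can win.

N-position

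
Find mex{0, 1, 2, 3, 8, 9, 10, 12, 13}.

The values 0, 1, 2, 3 are all present; 4 is the first non-negative integer missing from the set.

4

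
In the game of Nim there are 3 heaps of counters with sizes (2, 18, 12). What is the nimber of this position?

28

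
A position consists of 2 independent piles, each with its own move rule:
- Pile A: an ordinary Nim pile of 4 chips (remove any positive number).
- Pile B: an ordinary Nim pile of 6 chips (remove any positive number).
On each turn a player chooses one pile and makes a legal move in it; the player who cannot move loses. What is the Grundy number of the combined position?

Pile A is a plain Nim pile of size 4, so its Grundy value is 4.
Pile B is a plain Nim pile of size 6, so its Grundy value is 6.
By the Sprague-Grundy theorem, the Grundy value of a sum of independent games is the XOR of the component values.
Combined value = 4 XOR 6 = 2.

2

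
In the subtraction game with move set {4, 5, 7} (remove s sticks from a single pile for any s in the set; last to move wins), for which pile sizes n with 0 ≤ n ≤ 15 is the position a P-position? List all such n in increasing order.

Grundy values for subtraction set {4, 5, 7}:
k:     0  1  2  3  4  5  6  7  8  9 10 11 12 13 14 15
g(k):  0  0  0  0  1  1  1  1  2  2  2  0  0  0  0  1
The P-positions (g = 0) in 0..15 are 0, 1, 2, 3, 11, 12, 13, 14.

0, 1, 2, 3, 11, 12, 13, 14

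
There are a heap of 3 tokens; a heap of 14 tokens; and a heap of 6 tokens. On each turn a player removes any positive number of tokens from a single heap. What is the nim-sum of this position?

Compute the nim-sum pairwise:
3 ⊕ 14 = 13
13 ⊕ 6 = 11

11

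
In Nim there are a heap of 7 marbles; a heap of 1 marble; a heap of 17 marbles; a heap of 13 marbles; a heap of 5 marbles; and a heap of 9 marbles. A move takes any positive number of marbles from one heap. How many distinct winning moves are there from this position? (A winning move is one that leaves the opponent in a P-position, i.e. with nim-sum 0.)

1

Compute the nim-sum pairwise:
7 ⊕ 1 = 6
6 ⊕ 17 = 23
23 ⊕ 13 = 26
26 ⊕ 5 = 31
31 ⊕ 9 = 22
The overall nim-sum is X = 22. A heap of size p has a winning move iff p XOR X < p (reduce it to p XOR X).
  7: 7 XOR 22 = 17 ≥ 7 — no move.
  1: 1 XOR 22 = 23 ≥ 1 — no move.
  17: 17 XOR 22 = 7 < 17 — winning move (to 7).
  13: 13 XOR 22 = 27 ≥ 13 — no move.
  5: 5 XOR 22 = 19 ≥ 5 — no move.
  9: 9 XOR 22 = 31 ≥ 9 — no move.
That gives 1 winning move.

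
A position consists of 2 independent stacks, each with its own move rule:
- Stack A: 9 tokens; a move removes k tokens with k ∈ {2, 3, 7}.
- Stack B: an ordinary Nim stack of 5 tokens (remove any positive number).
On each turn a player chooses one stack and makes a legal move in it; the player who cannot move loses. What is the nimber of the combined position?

7

Grundy values for stack A (subtraction set {2, 3, 7}):
k:     0  1  2  3  4  5  6  7  8  9
g(k):  0  0  1  1  2  0  0  1  1  2
So g(9) = 2.
Stack B is a plain Nim stack of size 5, so its Grundy value is 5.
By the Sprague-Grundy theorem, the Grundy value of a sum of independent games is the XOR of the component values.
Combined value = 2 XOR 5 = 7.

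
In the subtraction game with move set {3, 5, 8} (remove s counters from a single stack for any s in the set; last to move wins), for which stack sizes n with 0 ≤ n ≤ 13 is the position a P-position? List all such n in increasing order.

0, 1, 2, 11, 12, 13

Build the Grundy sequence with g(k) = mex{g(k−s) : s ∈ {3, 5, 8}, s ≤ k}:
g(0) = mex{} = 0
g(1) = mex{} = 0
g(2) = mex{} = 0
g(3) = mex{0} = 1
g(4) = mex{0} = 1
g(5) = mex{0} = 1
g(6) = mex{0,1} = 2
g(7) = mex{0,1} = 2
g(8) = mex{0,1} = 2
g(9) = mex{0,1,2} = 3
g(10) = mex{0,1,2} = 3
g(11) = mex{1,2} = 0
g(12) = mex{1,2,3} = 0
g(13) = mex{1,2,3} = 0
The P-positions (g = 0) in 0..13 are 0, 1, 2, 11, 12, 13.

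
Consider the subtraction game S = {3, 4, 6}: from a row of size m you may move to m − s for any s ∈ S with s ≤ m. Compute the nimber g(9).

0

Build the Grundy sequence with g(k) = mex{g(k−s) : s ∈ {3, 4, 6}, s ≤ k}:
g(0) = mex{} = 0
g(1) = mex{} = 0
g(2) = mex{} = 0
g(3) = mex{0} = 1
g(4) = mex{0} = 1
g(5) = mex{0} = 1
g(6) = mex{0,1} = 2
g(7) = mex{0,1} = 2
g(8) = mex{0,1} = 2
g(9) = mex{1,2} = 0
So g(9) = 0.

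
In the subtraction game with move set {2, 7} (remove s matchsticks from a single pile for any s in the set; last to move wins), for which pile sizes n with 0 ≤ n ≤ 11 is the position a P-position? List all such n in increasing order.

0, 1, 4, 5, 9, 10

Compute g(0), g(1), … for moves {2, 7}:
g(0) = mex{} = 0
g(1) = mex{} = 0
g(2) = mex{0} = 1
g(3) = mex{0} = 1
g(4) = mex{1} = 0
g(5) = mex{1} = 0
g(6) = mex{0} = 1
g(7) = mex{0} = 1
g(8) = mex{0,1} = 2
g(9) = mex{1} = 0
g(10) = mex{1,2} = 0
g(11) = mex{0} = 1
The P-positions (g = 0) in 0..11 are 0, 1, 4, 5, 9, 10.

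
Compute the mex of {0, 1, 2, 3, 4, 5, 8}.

6

The values 0, 1, 2, 3, 4, 5 are all present; 6 is the first non-negative integer missing from the set.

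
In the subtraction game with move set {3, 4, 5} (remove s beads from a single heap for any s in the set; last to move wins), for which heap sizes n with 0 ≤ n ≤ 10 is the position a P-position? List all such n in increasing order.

Grundy values for subtraction set {3, 4, 5}:
k:     0  1  2  3  4  5  6  7  8  9 10
g(k):  0  0  0  1  1  1  2  2  0  0  0
The P-positions (g = 0) in 0..10 are 0, 1, 2, 8, 9, 10.

0, 1, 2, 8, 9, 10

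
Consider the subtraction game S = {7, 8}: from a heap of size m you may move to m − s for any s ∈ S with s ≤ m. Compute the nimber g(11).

1

Build the Grundy sequence with g(k) = mex{g(k−s) : s ∈ {7, 8}, s ≤ k}:
k:     0  1  2  3  4  5  6  7  8  9 10 11
g(k):  0  0  0  0  0  0  0  1  1  1  1  1
So g(11) = 1.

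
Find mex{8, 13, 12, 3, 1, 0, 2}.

The values 0, 1, 2, 3 are all present; 4 is the first non-negative integer missing from the set.

4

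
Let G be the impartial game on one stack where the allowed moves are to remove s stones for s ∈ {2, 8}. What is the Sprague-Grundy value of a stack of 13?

1

Grundy values for subtraction set {2, 8}:
k:     0  1  2  3  4  5  6  7  8  9 10 11 12 13
g(k):  0  0  1  1  0  0  1  1  2  2  0  0  1  1
So g(13) = 1.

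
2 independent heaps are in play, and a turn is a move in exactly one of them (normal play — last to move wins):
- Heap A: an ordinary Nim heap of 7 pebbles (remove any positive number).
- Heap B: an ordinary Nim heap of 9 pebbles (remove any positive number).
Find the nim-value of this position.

Heap A is a plain Nim heap of size 7, so its Grundy value is 7.
Heap B is a plain Nim heap of size 9, so its Grundy value is 9.
The value of a disjunctive sum is the nim-sum of the parts.
Combined value = 7 ⊕ 9 = 14.

14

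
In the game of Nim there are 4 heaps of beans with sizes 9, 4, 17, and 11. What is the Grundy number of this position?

Compute the nim-sum pairwise:
9 ⊕ 4 = 13
13 ⊕ 17 = 28
28 ⊕ 11 = 23

23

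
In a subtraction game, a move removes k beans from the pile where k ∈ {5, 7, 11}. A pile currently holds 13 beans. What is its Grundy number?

2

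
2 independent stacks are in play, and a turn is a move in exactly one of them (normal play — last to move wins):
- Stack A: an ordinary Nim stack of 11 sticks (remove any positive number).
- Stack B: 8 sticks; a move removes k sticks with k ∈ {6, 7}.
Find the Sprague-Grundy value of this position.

10

Stack A is a plain Nim stack of size 11, so its Grundy value is 11.
Build the Grundy sequence for stack B with g(k) = mex{g(k−s) : s ∈ {6, 7}, s ≤ k}:
k:     0  1  2  3  4  5  6  7  8
g(k):  0  0  0  0  0  0  1  1  1
So g(8) = 1.
By the Sprague-Grundy theorem, the Grundy value of a sum of independent games is the XOR of the component values.
Combined value = 11 XOR 1 = 10.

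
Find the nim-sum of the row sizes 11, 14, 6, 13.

14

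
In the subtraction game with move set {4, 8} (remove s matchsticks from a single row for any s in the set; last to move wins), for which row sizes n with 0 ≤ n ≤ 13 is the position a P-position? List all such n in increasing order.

0, 1, 2, 3, 12, 13

Build the Grundy sequence with g(k) = mex{g(k−s) : s ∈ {4, 8}, s ≤ k}:
k:     0  1  2  3  4  5  6  7  8  9 10 11 12 13
g(k):  0  0  0  0  1  1  1  1  2  2  2  2  0  0
The P-positions (g = 0) in 0..13 are 0, 1, 2, 3, 12, 13.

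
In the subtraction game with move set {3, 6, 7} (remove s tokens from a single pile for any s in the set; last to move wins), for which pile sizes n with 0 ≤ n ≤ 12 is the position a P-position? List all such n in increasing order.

0, 1, 2, 10, 11, 12

Build the Grundy sequence with g(k) = mex{g(k−s) : s ∈ {3, 6, 7}, s ≤ k}:
g(0) = mex{} = 0
g(1) = mex{} = 0
g(2) = mex{} = 0
g(3) = mex{0} = 1
g(4) = mex{0} = 1
g(5) = mex{0} = 1
g(6) = mex{0,1} = 2
g(7) = mex{0,1} = 2
g(8) = mex{0,1} = 2
g(9) = mex{0,1,2} = 3
g(10) = mex{1,2} = 0
g(11) = mex{1,2} = 0
g(12) = mex{1,2,3} = 0
The P-positions (g = 0) in 0..12 are 0, 1, 2, 10, 11, 12.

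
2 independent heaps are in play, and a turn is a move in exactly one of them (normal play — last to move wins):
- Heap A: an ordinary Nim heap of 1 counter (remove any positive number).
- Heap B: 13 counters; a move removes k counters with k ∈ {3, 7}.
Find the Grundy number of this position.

Heap A is a plain Nim heap of size 1, so its Grundy value is 1.
Grundy values for heap B (subtraction set {3, 7}):
k:     0  1  2  3  4  5  6  7  8  9 10 11 12 13
g(k):  0  0  0  1  1  1  0  2  2  1  0  0  0  1
So g(13) = 1.
The value of a disjunctive sum is the nim-sum of the parts.
Combined value = 1 XOR 1 = 0.

0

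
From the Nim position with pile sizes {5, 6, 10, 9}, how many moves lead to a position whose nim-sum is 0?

0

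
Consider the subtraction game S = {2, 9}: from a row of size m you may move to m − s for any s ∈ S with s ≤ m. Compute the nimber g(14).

1

Build the Grundy sequence with g(k) = mex{g(k−s) : s ∈ {2, 9}, s ≤ k}:
g(0) = mex{} = 0
g(1) = mex{} = 0
g(2) = mex{0} = 1
g(3) = mex{0} = 1
g(4) = mex{1} = 0
g(5) = mex{1} = 0
g(6) = mex{0} = 1
g(7) = mex{0} = 1
g(8) = mex{1} = 0
g(9) = mex{0,1} = 2
g(10) = mex{0} = 1
g(11) = mex{1,2} = 0
g(12) = mex{1} = 0
g(13) = mex{0} = 1
g(14) = mex{0} = 1
So g(14) = 1.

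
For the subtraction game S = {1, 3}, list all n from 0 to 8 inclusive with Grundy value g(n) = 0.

0, 2, 4, 6, 8

Compute g(0), g(1), … for moves {1, 3}:
k:     0  1  2  3  4  5  6  7  8
g(k):  0  1  0  1  0  1  0  1  0
The P-positions (g = 0) in 0..8 are 0, 2, 4, 6, 8.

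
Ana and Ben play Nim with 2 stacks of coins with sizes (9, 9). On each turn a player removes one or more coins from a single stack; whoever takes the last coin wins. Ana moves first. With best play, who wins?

In binary:
  1001  (9)
  1001  (9)
  ----
  0000  (0)
The nim-sum is 0, so this is a P-position: the player to move is in a losing position under optimal play; Ana is about to move from it and so loses — Ben wins.

Ben wins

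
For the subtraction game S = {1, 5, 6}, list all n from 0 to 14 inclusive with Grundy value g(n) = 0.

0, 2, 4, 11, 13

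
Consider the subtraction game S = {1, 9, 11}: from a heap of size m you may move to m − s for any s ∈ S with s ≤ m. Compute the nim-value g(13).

Grundy values for subtraction set {1, 9, 11}:
g(0) = mex{} = 0
g(1) = mex{0} = 1
g(2) = mex{1} = 0
g(3) = mex{0} = 1
g(4) = mex{1} = 0
g(5) = mex{0} = 1
g(6) = mex{1} = 0
g(7) = mex{0} = 1
g(8) = mex{1} = 0
g(9) = mex{0} = 1
g(10) = mex{1} = 0
g(11) = mex{0} = 1
g(12) = mex{1} = 0
g(13) = mex{0} = 1
So g(13) = 1.

1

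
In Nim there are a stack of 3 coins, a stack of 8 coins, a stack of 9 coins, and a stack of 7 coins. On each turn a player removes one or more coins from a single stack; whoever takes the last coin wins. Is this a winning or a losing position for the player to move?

Nim-sum: 3 ⊕ 8 ⊕ 9 ⊕ 7 = 5.
The nim-sum is 5 ≠ 0, so this is an N-position: the player to move can win.

Winning position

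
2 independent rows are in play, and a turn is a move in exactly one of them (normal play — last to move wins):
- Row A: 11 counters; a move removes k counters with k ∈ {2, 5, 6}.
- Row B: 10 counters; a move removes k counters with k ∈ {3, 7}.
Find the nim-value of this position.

0

Grundy values for row A (subtraction set {2, 5, 6}):
g(0) = mex{} = 0
g(1) = mex{} = 0
g(2) = mex{0} = 1
g(3) = mex{0} = 1
g(4) = mex{1} = 0
g(5) = mex{0,1} = 2
g(6) = mex{0} = 1
g(7) = mex{0,1,2} = 3
g(8) = mex{1} = 0
g(9) = mex{0,1,3} = 2
g(10) = mex{0,2} = 1
g(11) = mex{1,2} = 0
So g(11) = 0.
For row B, compute g(0), g(1), … with moves {3, 7}:
k:     0  1  2  3  4  5  6  7  8  9 10
g(k):  0  0  0  1  1  1  0  2  2  1  0
So g(10) = 0.
The value of a disjunctive sum is the nim-sum of the parts.
Combined value = 0 XOR 0 = 0.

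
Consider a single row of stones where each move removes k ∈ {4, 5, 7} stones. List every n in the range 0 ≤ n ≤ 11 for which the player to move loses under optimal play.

0, 1, 2, 3, 11

Build the Grundy sequence with g(k) = mex{g(k−s) : s ∈ {4, 5, 7}, s ≤ k}:
g(0) = mex{} = 0
g(1) = mex{} = 0
g(2) = mex{} = 0
g(3) = mex{} = 0
g(4) = mex{0} = 1
g(5) = mex{0} = 1
g(6) = mex{0} = 1
g(7) = mex{0} = 1
g(8) = mex{0,1} = 2
g(9) = mex{0,1} = 2
g(10) = mex{0,1} = 2
g(11) = mex{1} = 0
The P-positions (g = 0) in 0..11 are 0, 1, 2, 3, 11.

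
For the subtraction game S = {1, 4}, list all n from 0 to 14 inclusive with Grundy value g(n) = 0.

0, 2, 5, 7, 10, 12

Build the Grundy sequence with g(k) = mex{g(k−s) : s ∈ {1, 4}, s ≤ k}:
k:     0  1  2  3  4  5  6  7  8  9 10 11 12 13 14
g(k):  0  1  0  1  2  0  1  0  1  2  0  1  0  1  2
The P-positions (g = 0) in 0..14 are 0, 2, 5, 7, 10, 12.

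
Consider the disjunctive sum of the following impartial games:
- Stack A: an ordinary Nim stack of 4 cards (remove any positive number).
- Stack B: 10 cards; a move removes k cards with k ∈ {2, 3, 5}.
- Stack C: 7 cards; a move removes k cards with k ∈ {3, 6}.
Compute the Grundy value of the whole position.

7

Stack A is a plain Nim stack of size 4, so its Grundy value is 4.
Grundy values for stack B (subtraction set {2, 3, 5}):
k:     0  1  2  3  4  5  6  7  8  9 10
g(k):  0  0  1  1  2  2  3  0  0  1  1
So g(10) = 1.
Grundy values for stack C (subtraction set {3, 6}):
g(0) = mex{} = 0
g(1) = mex{} = 0
g(2) = mex{} = 0
g(3) = mex{0} = 1
g(4) = mex{0} = 1
g(5) = mex{0} = 1
g(6) = mex{0,1} = 2
g(7) = mex{0,1} = 2
So g(7) = 2.
The value of a disjunctive sum is the nim-sum of the parts.
Combined value = 4 XOR 1 XOR 2 = 7.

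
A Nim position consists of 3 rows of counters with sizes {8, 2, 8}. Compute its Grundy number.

In binary:
  1000  (8)
  0010  (2)
  1000  (8)
  ----
  0010  (2)

2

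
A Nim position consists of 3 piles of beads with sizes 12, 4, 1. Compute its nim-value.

Compute the nim-sum pairwise:
12 XOR 4 = 8
8 XOR 1 = 9

9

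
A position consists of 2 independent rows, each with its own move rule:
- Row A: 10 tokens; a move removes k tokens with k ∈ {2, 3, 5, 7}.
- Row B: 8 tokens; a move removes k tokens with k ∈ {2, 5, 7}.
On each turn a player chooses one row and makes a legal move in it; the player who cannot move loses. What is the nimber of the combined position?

2

For row A, compute g(0), g(1), … with moves {2, 3, 5, 7}:
k:     0  1  2  3  4  5  6  7  8  9 10
g(k):  0  0  1  1  2  2  3  3  4  0  0
So g(10) = 0.
For row B, compute g(0), g(1), … with moves {2, 5, 7}:
g(0) = mex{} = 0
g(1) = mex{} = 0
g(2) = mex{0} = 1
g(3) = mex{0} = 1
g(4) = mex{1} = 0
g(5) = mex{0,1} = 2
g(6) = mex{0} = 1
g(7) = mex{0,1,2} = 3
g(8) = mex{0,1} = 2
So g(8) = 2.
The value of a disjunctive sum is the nim-sum of the parts.
Combined value = 0 ⊕ 2 = 2.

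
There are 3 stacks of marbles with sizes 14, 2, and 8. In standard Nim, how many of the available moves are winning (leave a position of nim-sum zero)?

1

Write each in binary and XOR column by column:
  1110  (14)
  0010  (2)
  1000  (8)
  ----
  0100  (4)
The overall nim-sum is X = 4. A stack of size p has a winning move iff p XOR X < p (reduce it to p XOR X).
  14: 14 XOR 4 = 10 < 14 — winning move (to 10).
  2: 2 XOR 4 = 6 ≥ 2 — no move.
  8: 8 XOR 4 = 12 ≥ 8 — no move.
That gives 1 winning move.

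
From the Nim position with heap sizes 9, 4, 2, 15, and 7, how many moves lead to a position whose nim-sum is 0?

Compute the nim-sum pairwise:
9 ⊕ 4 = 13
13 ⊕ 2 = 15
15 ⊕ 15 = 0
0 ⊕ 7 = 7
The overall nim-sum is X = 7. A heap of size p has a winning move iff p XOR X < p (reduce it to p XOR X).
  9: 9 XOR 7 = 14 ≥ 9 — no move.
  4: 4 XOR 7 = 3 < 4 — winning move (to 3).
  2: 2 XOR 7 = 5 ≥ 2 — no move.
  15: 15 XOR 7 = 8 < 15 — winning move (to 8).
  7: 7 XOR 7 = 0 < 7 — winning move (to 0).
That gives 3 winning moves.

3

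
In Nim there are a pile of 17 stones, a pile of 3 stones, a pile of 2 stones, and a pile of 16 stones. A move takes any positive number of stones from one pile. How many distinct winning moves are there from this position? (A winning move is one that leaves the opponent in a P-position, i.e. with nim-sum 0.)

Nim-sum: 17 ⊕ 3 ⊕ 2 ⊕ 16 = 0.
The nim-sum is already 0, so every move leaves a nonzero nim-sum — there are no winning moves.

0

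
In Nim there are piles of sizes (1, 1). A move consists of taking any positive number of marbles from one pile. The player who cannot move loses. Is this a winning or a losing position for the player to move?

Losing position

Compute the nim-sum pairwise:
1 XOR 1 = 0
The nim-sum is 0, so this is a P-position: the player to move is in a losing position under optimal play.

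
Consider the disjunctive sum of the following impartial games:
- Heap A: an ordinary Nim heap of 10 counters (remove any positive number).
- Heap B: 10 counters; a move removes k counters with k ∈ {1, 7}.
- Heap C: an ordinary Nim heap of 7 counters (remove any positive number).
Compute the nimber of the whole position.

13

Heap A is a plain Nim heap of size 10, so its Grundy value is 10.
Grundy values for heap B (subtraction set {1, 7}):
g(0) = mex{} = 0
g(1) = mex{0} = 1
g(2) = mex{1} = 0
g(3) = mex{0} = 1
g(4) = mex{1} = 0
g(5) = mex{0} = 1
g(6) = mex{1} = 0
g(7) = mex{0} = 1
g(8) = mex{1} = 0
g(9) = mex{0} = 1
g(10) = mex{1} = 0
So g(10) = 0.
Heap C is a plain Nim heap of size 7, so its Grundy value is 7.
By the Sprague-Grundy theorem, the Grundy value of a sum of independent games is the XOR of the component values.
Combined value = 10 ⊕ 0 ⊕ 7 = 13.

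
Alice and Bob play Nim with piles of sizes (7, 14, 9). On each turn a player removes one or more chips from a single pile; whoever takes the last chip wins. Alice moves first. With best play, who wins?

Bob wins

Bitwise XOR of the heap sizes:
  0111  (7)
  1110  (14)
  1001  (9)
  ----
  0000  (0)
The nim-sum is 0, so this is a P-position: the player to move is in a losing position under optimal play; Alice is about to move from it and so loses — Bob wins.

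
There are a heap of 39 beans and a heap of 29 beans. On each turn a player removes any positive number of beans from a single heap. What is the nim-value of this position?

58

Nim-sum: 39 ⊕ 29 = 58.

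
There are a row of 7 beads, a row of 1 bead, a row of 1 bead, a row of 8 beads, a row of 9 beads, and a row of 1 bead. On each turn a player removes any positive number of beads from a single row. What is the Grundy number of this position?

7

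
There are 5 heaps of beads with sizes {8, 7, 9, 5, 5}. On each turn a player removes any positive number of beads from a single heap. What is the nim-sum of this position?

6

Write each in binary and XOR column by column:
  1000  (8)
  0111  (7)
  1001  (9)
  0101  (5)
  0101  (5)
  ----
  0110  (6)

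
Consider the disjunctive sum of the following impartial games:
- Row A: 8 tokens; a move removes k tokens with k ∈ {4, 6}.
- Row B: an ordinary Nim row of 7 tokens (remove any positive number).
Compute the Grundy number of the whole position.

5

Grundy values for row A (subtraction set {4, 6}):
k:     0  1  2  3  4  5  6  7  8
g(k):  0  0  0  0  1  1  1  1  2
So g(8) = 2.
Row B is a plain Nim row of size 7, so its Grundy value is 7.
The value of a disjunctive sum is the nim-sum of the parts.
Combined value = 2 XOR 7 = 5.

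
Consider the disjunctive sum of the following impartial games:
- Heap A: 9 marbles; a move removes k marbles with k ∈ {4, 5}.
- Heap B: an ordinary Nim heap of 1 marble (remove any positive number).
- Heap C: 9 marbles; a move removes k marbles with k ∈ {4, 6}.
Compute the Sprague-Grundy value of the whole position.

3

For heap A, compute g(0), g(1), … with moves {4, 5}:
k:     0  1  2  3  4  5  6  7  8  9
g(k):  0  0  0  0  1  1  1  1  2  0
So g(9) = 0.
Heap B is a plain Nim heap of size 1, so its Grundy value is 1.
Build the Grundy sequence for heap C with g(k) = mex{g(k−s) : s ∈ {4, 6}, s ≤ k}:
k:     0  1  2  3  4  5  6  7  8  9
g(k):  0  0  0  0  1  1  1  1  2  2
So g(9) = 2.
By the Sprague-Grundy theorem, the Grundy value of a sum of independent games is the XOR of the component values.
Combined value = 0 ⊕ 1 ⊕ 2 = 3.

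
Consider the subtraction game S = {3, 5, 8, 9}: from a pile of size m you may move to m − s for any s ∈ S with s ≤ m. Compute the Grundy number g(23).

Build the Grundy sequence with g(k) = mex{g(k−s) : s ∈ {3, 5, 8, 9}, s ≤ k}:
k:     0  1  2  3  4  5  6  7  8  9 10 11 12 13 14 15 16 17 18 19 20 21 22 23
g(k):  0  0  0  1  1  1  2  2  2  3  3  3  0  0  0  1  1  1  2  2  2  3  3  3
So g(23) = 3.

3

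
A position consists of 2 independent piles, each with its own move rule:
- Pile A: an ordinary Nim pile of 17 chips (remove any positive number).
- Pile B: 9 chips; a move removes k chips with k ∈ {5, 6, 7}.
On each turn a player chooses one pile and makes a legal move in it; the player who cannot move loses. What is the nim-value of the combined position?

Pile A is a plain Nim pile of size 17, so its Grundy value is 17.
For pile B, compute g(0), g(1), … with moves {5, 6, 7}:
g(0) = mex{} = 0
g(1) = mex{} = 0
g(2) = mex{} = 0
g(3) = mex{} = 0
g(4) = mex{} = 0
g(5) = mex{0} = 1
g(6) = mex{0} = 1
g(7) = mex{0} = 1
g(8) = mex{0} = 1
g(9) = mex{0} = 1
So g(9) = 1.
The value of a disjunctive sum is the nim-sum of the parts.
Combined value = 17 ⊕ 1 = 16.

16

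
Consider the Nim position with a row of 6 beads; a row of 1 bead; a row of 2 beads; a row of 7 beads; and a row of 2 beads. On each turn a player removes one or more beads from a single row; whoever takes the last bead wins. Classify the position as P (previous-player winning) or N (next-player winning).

Compute the nim-sum pairwise:
6 XOR 1 = 7
7 XOR 2 = 5
5 XOR 7 = 2
2 XOR 2 = 0
The nim-sum is 0, so this is a P-position: the player to move is in a losing position under optimal play.

P-position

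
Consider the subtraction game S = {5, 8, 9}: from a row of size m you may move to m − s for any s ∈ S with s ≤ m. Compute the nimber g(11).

Compute g(0), g(1), … for moves {5, 8, 9}:
g(0) = mex{} = 0
g(1) = mex{} = 0
g(2) = mex{} = 0
g(3) = mex{} = 0
g(4) = mex{} = 0
g(5) = mex{0} = 1
g(6) = mex{0} = 1
g(7) = mex{0} = 1
g(8) = mex{0} = 1
g(9) = mex{0} = 1
g(10) = mex{0,1} = 2
g(11) = mex{0,1} = 2
So g(11) = 2.

2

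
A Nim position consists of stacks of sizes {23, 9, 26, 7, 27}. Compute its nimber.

Write each in binary and XOR column by column:
  10111  (23)
  01001  (9)
  11010  (26)
  00111  (7)
  11011  (27)
  -----
  11000  (24)

24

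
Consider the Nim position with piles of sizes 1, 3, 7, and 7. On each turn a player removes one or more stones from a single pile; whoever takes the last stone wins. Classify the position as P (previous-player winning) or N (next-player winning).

N-position

In binary:
  001  (1)
  011  (3)
  111  (7)
  111  (7)
  ---
  010  (2)
The nim-sum is 2 ≠ 0, so this is an N-position: the player to move can win.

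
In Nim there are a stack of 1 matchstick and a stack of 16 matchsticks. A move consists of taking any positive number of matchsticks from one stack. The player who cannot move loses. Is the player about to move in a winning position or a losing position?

Winning position

Nim-sum: 1 ^ 16 = 17.
The nim-sum is 17 ≠ 0, so this is an N-position: the player to move can win.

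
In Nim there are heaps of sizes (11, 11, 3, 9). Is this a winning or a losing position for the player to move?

Winning position

Nim-sum: 11 XOR 11 XOR 3 XOR 9 = 10.
The nim-sum is 10 ≠ 0, so this is an N-position: the player to move can win.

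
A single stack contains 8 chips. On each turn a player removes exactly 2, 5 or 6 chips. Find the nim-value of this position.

Build the Grundy sequence with g(k) = mex{g(k−s) : s ∈ {2, 5, 6}, s ≤ k}:
g(0) = mex{} = 0
g(1) = mex{} = 0
g(2) = mex{0} = 1
g(3) = mex{0} = 1
g(4) = mex{1} = 0
g(5) = mex{0,1} = 2
g(6) = mex{0} = 1
g(7) = mex{0,1,2} = 3
g(8) = mex{1} = 0
So g(8) = 0.

0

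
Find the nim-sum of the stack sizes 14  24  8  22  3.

11

In binary:
  01110  (14)
  11000  (24)
  01000  (8)
  10110  (22)
  00011  (3)
  -----
  01011  (11)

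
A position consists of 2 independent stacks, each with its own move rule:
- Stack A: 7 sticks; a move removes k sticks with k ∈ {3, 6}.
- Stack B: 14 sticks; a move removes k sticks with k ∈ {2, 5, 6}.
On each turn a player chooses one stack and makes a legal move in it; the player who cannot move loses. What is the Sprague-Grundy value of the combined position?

Grundy values for stack A (subtraction set {3, 6}):
g(0) = mex{} = 0
g(1) = mex{} = 0
g(2) = mex{} = 0
g(3) = mex{0} = 1
g(4) = mex{0} = 1
g(5) = mex{0} = 1
g(6) = mex{0,1} = 2
g(7) = mex{0,1} = 2
So g(7) = 2.
Grundy values for stack B (subtraction set {2, 5, 6}):
k:     0  1  2  3  4  5  6  7  8  9 10 11 12 13 14
g(k):  0  0  1  1  0  2  1  3  0  2  1  0  0  1  1
So g(14) = 1.
The value of a disjunctive sum is the nim-sum of the parts.
Combined value = 2 ⊕ 1 = 3.

3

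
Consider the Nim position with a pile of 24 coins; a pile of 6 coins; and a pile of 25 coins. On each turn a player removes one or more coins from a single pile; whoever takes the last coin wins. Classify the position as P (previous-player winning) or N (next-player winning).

N-position

Nim-sum: 24 ⊕ 6 ⊕ 25 = 7.
The nim-sum is 7 ≠ 0, so this is an N-position: the player to move can win.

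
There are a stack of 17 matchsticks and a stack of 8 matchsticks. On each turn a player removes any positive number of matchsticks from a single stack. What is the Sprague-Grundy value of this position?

In binary:
  10001  (17)
  01000  (8)
  -----
  11001  (25)

25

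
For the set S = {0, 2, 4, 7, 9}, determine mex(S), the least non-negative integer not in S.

1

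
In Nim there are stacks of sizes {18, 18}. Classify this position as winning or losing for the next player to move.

Losing position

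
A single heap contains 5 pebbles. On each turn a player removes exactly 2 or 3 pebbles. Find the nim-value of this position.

Compute g(0), g(1), … for moves {2, 3}:
g(0) = mex{} = 0
g(1) = mex{} = 0
g(2) = mex{0} = 1
g(3) = mex{0} = 1
g(4) = mex{0,1} = 2
g(5) = mex{1} = 0
So g(5) = 0.

0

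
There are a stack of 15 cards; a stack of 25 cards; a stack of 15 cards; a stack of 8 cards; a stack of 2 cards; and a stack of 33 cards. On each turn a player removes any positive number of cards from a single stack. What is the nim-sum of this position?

50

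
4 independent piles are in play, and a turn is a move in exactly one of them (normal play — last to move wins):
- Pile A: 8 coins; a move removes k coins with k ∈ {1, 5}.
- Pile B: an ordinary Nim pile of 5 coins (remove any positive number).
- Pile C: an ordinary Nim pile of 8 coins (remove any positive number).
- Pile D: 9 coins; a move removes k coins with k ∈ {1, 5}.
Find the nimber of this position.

For pile A, compute g(0), g(1), … with moves {1, 5}:
k:     0  1  2  3  4  5  6  7  8
g(k):  0  1  0  1  0  1  0  1  0
So g(8) = 0.
Pile B is a plain Nim pile of size 5, so its Grundy value is 5.
Pile C is a plain Nim pile of size 8, so its Grundy value is 8.
Grundy values for pile D (subtraction set {1, 5}):
k:     0  1  2  3  4  5  6  7  8  9
g(k):  0  1  0  1  0  1  0  1  0  1
So g(9) = 1.
By the Sprague-Grundy theorem, the Grundy value of a sum of independent games is the XOR of the component values.
Combined value = 0 XOR 5 XOR 8 XOR 1 = 12.

12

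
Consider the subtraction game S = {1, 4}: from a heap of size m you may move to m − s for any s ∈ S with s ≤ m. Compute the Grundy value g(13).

Grundy values for subtraction set {1, 4}:
g(0) = mex{} = 0
g(1) = mex{0} = 1
g(2) = mex{1} = 0
g(3) = mex{0} = 1
g(4) = mex{0,1} = 2
g(5) = mex{1,2} = 0
g(6) = mex{0} = 1
g(7) = mex{1} = 0
g(8) = mex{0,2} = 1
g(9) = mex{0,1} = 2
g(10) = mex{1,2} = 0
g(11) = mex{0} = 1
g(12) = mex{1} = 0
g(13) = mex{0,2} = 1
So g(13) = 1.

1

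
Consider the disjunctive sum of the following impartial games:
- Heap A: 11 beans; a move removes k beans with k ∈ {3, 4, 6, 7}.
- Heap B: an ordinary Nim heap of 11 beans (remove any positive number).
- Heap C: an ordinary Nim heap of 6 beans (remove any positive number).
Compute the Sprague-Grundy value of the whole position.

13

Grundy values for heap A (subtraction set {3, 4, 6, 7}):
g(0) = mex{} = 0
g(1) = mex{} = 0
g(2) = mex{} = 0
g(3) = mex{0} = 1
g(4) = mex{0} = 1
g(5) = mex{0} = 1
g(6) = mex{0,1} = 2
g(7) = mex{0,1} = 2
g(8) = mex{0,1} = 2
g(9) = mex{0,1,2} = 3
g(10) = mex{1,2} = 0
g(11) = mex{1,2} = 0
So g(11) = 0.
Heap B is a plain Nim heap of size 11, so its Grundy value is 11.
Heap C is a plain Nim heap of size 6, so its Grundy value is 6.
By the Sprague-Grundy theorem, the Grundy value of a sum of independent games is the XOR of the component values.
Combined value = 0 ⊕ 11 ⊕ 6 = 13.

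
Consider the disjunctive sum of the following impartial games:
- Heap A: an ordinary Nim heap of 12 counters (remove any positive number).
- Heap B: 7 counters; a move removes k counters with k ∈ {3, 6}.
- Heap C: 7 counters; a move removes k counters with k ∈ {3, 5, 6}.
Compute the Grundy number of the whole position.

12

Heap A is a plain Nim heap of size 12, so its Grundy value is 12.
Grundy values for heap B (subtraction set {3, 6}):
g(0) = mex{} = 0
g(1) = mex{} = 0
g(2) = mex{} = 0
g(3) = mex{0} = 1
g(4) = mex{0} = 1
g(5) = mex{0} = 1
g(6) = mex{0,1} = 2
g(7) = mex{0,1} = 2
So g(7) = 2.
Grundy values for heap C (subtraction set {3, 5, 6}):
g(0) = mex{} = 0
g(1) = mex{} = 0
g(2) = mex{} = 0
g(3) = mex{0} = 1
g(4) = mex{0} = 1
g(5) = mex{0} = 1
g(6) = mex{0,1} = 2
g(7) = mex{0,1} = 2
So g(7) = 2.
By the Sprague-Grundy theorem, the Grundy value of a sum of independent games is the XOR of the component values.
Combined value = 12 XOR 2 XOR 2 = 12.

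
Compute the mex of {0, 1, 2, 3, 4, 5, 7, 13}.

The values 0, 1, 2, 3, 4, 5 are all present; 6 is the first non-negative integer missing from the set.

6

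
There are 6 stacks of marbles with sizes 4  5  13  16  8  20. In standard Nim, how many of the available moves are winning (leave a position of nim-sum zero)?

0

Nim-sum: 4 ⊕ 5 ⊕ 13 ⊕ 16 ⊕ 8 ⊕ 20 = 0.
The nim-sum is already 0, so every move leaves a nonzero nim-sum — there are no winning moves.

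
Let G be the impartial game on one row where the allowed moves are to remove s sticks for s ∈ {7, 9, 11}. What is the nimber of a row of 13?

Grundy values for subtraction set {7, 9, 11}:
k:     0  1  2  3  4  5  6  7  8  9 10 11 12 13
g(k):  0  0  0  0  0  0  0  1  1  1  1  1  1  1
So g(13) = 1.

1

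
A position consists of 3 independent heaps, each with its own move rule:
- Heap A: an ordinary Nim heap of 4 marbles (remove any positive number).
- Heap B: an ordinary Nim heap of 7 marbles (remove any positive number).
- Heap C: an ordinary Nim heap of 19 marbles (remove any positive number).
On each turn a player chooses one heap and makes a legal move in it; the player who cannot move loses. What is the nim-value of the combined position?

16

Heap A is a plain Nim heap of size 4, so its Grundy value is 4.
Heap B is a plain Nim heap of size 7, so its Grundy value is 7.
Heap C is a plain Nim heap of size 19, so its Grundy value is 19.
The value of a disjunctive sum is the nim-sum of the parts.
Combined value = 4 ⊕ 7 ⊕ 19 = 16.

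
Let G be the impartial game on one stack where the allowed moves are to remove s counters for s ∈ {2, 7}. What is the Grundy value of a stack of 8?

2

Grundy values for subtraction set {2, 7}:
k:     0  1  2  3  4  5  6  7  8
g(k):  0  0  1  1  0  0  1  1  2
So g(8) = 2.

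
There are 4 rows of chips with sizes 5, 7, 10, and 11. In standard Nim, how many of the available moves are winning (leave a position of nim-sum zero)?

Nim-sum: 5 ^ 7 ^ 10 ^ 11 = 3.
The overall nim-sum is X = 3. A row of size p has a winning move iff p XOR X < p (reduce it to p XOR X).
  5: 5 XOR 3 = 6 ≥ 5 — no move.
  7: 7 XOR 3 = 4 < 7 — winning move (to 4).
  10: 10 XOR 3 = 9 < 10 — winning move (to 9).
  11: 11 XOR 3 = 8 < 11 — winning move (to 8).
That gives 3 winning moves.

3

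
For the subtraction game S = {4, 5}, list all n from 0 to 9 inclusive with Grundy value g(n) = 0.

0, 1, 2, 3, 9

Compute g(0), g(1), … for moves {4, 5}:
g(0) = mex{} = 0
g(1) = mex{} = 0
g(2) = mex{} = 0
g(3) = mex{} = 0
g(4) = mex{0} = 1
g(5) = mex{0} = 1
g(6) = mex{0} = 1
g(7) = mex{0} = 1
g(8) = mex{0,1} = 2
g(9) = mex{1} = 0
The P-positions (g = 0) in 0..9 are 0, 1, 2, 3, 9.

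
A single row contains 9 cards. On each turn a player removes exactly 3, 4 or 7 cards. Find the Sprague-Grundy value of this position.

Build the Grundy sequence with g(k) = mex{g(k−s) : s ∈ {3, 4, 7}, s ≤ k}:
g(0) = mex{} = 0
g(1) = mex{} = 0
g(2) = mex{} = 0
g(3) = mex{0} = 1
g(4) = mex{0} = 1
g(5) = mex{0} = 1
g(6) = mex{0,1} = 2
g(7) = mex{0,1} = 2
g(8) = mex{0,1} = 2
g(9) = mex{0,1,2} = 3
So g(9) = 3.

3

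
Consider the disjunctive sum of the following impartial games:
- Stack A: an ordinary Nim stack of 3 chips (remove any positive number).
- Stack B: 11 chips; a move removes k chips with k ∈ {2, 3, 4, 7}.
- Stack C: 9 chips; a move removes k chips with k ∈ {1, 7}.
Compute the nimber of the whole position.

2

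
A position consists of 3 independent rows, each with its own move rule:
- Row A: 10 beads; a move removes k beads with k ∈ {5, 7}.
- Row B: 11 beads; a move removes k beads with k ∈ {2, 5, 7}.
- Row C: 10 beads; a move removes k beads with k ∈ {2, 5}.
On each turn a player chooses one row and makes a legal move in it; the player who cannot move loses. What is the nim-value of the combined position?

0

Grundy values for row A (subtraction set {5, 7}):
k:     0  1  2  3  4  5  6  7  8  9 10
g(k):  0  0  0  0  0  1  1  1  1  1  2
So g(10) = 2.
For row B, compute g(0), g(1), … with moves {2, 5, 7}:
g(0) = mex{} = 0
g(1) = mex{} = 0
g(2) = mex{0} = 1
g(3) = mex{0} = 1
g(4) = mex{1} = 0
g(5) = mex{0,1} = 2
g(6) = mex{0} = 1
g(7) = mex{0,1,2} = 3
g(8) = mex{0,1} = 2
g(9) = mex{0,1,3} = 2
g(10) = mex{1,2} = 0
g(11) = mex{0,1,2} = 3
So g(11) = 3.
Grundy values for row C (subtraction set {2, 5}):
g(0) = mex{} = 0
g(1) = mex{} = 0
g(2) = mex{0} = 1
g(3) = mex{0} = 1
g(4) = mex{1} = 0
g(5) = mex{0,1} = 2
g(6) = mex{0} = 1
g(7) = mex{1,2} = 0
g(8) = mex{1} = 0
g(9) = mex{0} = 1
g(10) = mex{0,2} = 1
So g(10) = 1.
The value of a disjunctive sum is the nim-sum of the parts.
Combined value = 2 ⊕ 3 ⊕ 1 = 0.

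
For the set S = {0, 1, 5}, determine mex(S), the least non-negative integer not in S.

The values 0, 1 are all present; 2 is the first non-negative integer missing from the set.

2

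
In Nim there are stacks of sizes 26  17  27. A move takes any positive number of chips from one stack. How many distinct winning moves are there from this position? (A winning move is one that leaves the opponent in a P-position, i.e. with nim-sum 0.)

3

Nim-sum: 26 XOR 17 XOR 27 = 16.
The overall nim-sum is X = 16. A stack of size p has a winning move iff p XOR X < p (reduce it to p XOR X).
  26: 26 XOR 16 = 10 < 26 — winning move (to 10).
  17: 17 XOR 16 = 1 < 17 — winning move (to 1).
  27: 27 XOR 16 = 11 < 27 — winning move (to 11).
That gives 3 winning moves.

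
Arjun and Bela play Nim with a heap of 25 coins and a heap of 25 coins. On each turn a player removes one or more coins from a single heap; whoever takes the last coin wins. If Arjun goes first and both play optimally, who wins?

Bela wins

Compute the nim-sum pairwise:
25 ⊕ 25 = 0
The nim-sum is 0, so this is a P-position: the player to move is in a losing position under optimal play; Arjun is about to move from it and so loses — Bela wins.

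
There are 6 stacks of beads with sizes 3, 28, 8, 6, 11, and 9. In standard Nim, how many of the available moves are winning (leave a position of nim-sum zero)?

1

Bitwise XOR of the heap sizes:
  00011  (3)
  11100  (28)
  01000  (8)
  00110  (6)
  01011  (11)
  01001  (9)
  -----
  10011  (19)
The overall nim-sum is X = 19. A stack of size p has a winning move iff p XOR X < p (reduce it to p XOR X).
  3: 3 XOR 19 = 16 ≥ 3 — no move.
  28: 28 XOR 19 = 15 < 28 — winning move (to 15).
  8: 8 XOR 19 = 27 ≥ 8 — no move.
  6: 6 XOR 19 = 21 ≥ 6 — no move.
  11: 11 XOR 19 = 24 ≥ 11 — no move.
  9: 9 XOR 19 = 26 ≥ 9 — no move.
That gives 1 winning move.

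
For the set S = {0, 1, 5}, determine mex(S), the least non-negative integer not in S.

2

The values 0, 1 are all present; 2 is the first non-negative integer missing from the set.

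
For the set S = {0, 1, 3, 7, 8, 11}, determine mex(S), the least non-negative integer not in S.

2

The values 0, 1 are all present; 2 is the first non-negative integer missing from the set.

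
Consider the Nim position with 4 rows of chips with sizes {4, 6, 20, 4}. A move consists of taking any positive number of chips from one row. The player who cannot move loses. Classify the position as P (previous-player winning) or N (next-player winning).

Compute the nim-sum pairwise:
4 ⊕ 6 = 2
2 ⊕ 20 = 22
22 ⊕ 4 = 18
The nim-sum is 18 ≠ 0, so this is an N-position: the player to move can win.

N-position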